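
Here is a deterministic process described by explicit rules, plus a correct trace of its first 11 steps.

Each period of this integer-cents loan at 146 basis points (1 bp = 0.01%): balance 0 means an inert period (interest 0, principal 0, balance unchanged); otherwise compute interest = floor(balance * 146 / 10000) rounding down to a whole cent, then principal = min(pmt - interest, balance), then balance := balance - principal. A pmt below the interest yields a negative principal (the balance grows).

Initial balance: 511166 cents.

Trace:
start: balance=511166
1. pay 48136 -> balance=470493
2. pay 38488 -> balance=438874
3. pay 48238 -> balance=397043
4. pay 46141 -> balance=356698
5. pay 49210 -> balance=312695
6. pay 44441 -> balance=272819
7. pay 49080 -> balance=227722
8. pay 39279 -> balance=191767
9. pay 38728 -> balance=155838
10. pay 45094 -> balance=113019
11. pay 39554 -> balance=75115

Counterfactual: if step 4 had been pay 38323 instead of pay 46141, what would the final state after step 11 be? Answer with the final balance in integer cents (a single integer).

(re-executing from step 4 with the substitution; state before step 4: balance=397043)
4. pay 38323 -> balance=364516
5. pay 49210 -> balance=320627
6. pay 44441 -> balance=280867
7. pay 49080 -> balance=235887
8. pay 39279 -> balance=200051
9. pay 38728 -> balance=164243
10. pay 45094 -> balance=121546
11. pay 39554 -> balance=83766

83766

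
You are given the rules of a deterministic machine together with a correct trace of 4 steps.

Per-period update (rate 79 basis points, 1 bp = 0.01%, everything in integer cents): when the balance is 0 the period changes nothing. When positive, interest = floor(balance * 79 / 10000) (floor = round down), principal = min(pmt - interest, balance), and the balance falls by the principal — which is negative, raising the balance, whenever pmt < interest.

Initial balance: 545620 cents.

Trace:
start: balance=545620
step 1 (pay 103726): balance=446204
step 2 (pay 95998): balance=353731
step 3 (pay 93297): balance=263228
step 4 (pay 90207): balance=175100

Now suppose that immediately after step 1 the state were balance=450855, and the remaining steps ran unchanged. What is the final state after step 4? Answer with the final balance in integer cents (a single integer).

state after step 1 := balance=450855
step 2 (pay 95998): balance=358418
step 3 (pay 93297): balance=267952
step 4 (pay 90207): balance=179861

179861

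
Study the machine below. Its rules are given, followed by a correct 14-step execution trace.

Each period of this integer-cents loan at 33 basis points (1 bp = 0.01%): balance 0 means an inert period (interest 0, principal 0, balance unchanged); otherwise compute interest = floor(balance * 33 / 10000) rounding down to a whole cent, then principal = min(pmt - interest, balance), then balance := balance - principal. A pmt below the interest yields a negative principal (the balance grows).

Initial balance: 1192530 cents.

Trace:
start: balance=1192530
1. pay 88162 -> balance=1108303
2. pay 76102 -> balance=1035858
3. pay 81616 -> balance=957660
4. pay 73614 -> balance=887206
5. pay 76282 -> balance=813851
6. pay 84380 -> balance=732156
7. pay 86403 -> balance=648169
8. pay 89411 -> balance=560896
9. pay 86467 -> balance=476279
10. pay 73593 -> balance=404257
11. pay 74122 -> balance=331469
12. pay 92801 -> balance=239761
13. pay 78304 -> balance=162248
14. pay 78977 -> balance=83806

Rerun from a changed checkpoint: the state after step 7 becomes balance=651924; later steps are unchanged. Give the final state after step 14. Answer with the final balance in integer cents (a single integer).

state after step 7 := balance=651924
8. pay 89411 -> balance=564664
9. pay 86467 -> balance=480060
10. pay 73593 -> balance=408051
11. pay 74122 -> balance=335275
12. pay 92801 -> balance=243580
13. pay 78304 -> balance=166079
14. pay 78977 -> balance=87650

87650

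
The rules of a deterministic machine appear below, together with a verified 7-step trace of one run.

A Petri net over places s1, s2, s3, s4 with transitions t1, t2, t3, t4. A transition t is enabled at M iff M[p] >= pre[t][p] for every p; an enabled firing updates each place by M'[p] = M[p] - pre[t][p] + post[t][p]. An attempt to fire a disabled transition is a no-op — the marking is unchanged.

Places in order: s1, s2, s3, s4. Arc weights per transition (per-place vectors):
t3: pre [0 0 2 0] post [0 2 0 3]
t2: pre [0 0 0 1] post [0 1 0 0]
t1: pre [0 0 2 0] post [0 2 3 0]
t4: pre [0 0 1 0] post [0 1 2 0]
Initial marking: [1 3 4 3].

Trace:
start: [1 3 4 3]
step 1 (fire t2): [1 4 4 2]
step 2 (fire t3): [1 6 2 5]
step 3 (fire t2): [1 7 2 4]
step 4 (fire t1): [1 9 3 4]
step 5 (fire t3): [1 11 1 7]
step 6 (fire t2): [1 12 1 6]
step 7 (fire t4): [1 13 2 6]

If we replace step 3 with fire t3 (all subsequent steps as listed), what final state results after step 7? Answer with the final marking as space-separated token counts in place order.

1 9 0 7

(re-executing from step 3 with the substitution; state before step 3: [1 6 2 5])
step 3 (fire t3): [1 8 0 8]
step 4 (fire t1): [1 8 0 8]
step 5 (fire t3): [1 8 0 8]
step 6 (fire t2): [1 9 0 7]
step 7 (fire t4): [1 9 0 7]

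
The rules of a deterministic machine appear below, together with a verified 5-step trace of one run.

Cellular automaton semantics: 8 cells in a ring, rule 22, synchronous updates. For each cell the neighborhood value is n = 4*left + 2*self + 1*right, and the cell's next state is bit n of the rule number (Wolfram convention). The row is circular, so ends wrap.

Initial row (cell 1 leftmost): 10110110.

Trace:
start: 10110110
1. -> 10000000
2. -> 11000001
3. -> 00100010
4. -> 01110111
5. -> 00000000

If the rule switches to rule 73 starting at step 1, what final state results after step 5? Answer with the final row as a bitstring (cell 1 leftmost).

(re-executing steps 1..5 under rule 73; state before step 1: 10110110)
1. -> 00110110
2. -> 10110110
3. -> 00110110
4. -> 10110110
5. -> 00110110

00110110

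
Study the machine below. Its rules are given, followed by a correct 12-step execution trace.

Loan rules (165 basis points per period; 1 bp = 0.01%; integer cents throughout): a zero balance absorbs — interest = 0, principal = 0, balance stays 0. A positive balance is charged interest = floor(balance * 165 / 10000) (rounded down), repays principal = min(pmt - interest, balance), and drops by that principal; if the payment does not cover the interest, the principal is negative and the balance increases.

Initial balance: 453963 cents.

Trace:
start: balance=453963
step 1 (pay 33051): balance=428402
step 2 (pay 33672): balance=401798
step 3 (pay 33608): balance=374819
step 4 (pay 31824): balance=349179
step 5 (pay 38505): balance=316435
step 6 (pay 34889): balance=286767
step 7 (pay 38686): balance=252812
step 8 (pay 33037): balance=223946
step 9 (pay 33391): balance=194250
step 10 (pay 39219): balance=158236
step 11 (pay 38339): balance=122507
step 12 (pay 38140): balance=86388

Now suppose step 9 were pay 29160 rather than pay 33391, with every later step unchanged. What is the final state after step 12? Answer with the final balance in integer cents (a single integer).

(re-executing from step 9 with the substitution; state before step 9: balance=223946)
step 9 (pay 29160): balance=198481
step 10 (pay 39219): balance=162536
step 11 (pay 38339): balance=126878
step 12 (pay 38140): balance=90831

90831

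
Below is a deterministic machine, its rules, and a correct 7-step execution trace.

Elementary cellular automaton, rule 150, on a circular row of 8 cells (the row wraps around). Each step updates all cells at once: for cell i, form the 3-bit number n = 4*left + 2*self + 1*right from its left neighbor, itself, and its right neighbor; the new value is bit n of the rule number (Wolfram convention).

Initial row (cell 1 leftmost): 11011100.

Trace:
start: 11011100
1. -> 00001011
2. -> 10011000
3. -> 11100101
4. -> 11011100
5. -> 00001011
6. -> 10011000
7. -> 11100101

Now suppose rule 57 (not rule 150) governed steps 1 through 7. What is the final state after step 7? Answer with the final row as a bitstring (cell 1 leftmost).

01010101

(re-executing steps 1..7 under rule 57; state before step 1: 11011100)
1. -> 10110010
2. -> 01101001
3. -> 11010100
4. -> 10101010
5. -> 01010101
6. -> 10101010
7. -> 01010101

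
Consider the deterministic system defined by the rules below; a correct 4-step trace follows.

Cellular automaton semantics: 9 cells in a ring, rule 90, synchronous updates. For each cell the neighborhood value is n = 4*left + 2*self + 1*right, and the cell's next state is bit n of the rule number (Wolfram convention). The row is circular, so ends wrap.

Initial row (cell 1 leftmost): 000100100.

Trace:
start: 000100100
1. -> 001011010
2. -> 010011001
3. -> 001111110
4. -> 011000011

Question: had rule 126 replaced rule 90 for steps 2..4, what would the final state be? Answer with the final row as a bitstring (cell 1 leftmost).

011000011

(re-executing steps 2..4 under rule 126; state before step 2: 001011010)
2. -> 011111111
3. -> 110000001
4. -> 011000011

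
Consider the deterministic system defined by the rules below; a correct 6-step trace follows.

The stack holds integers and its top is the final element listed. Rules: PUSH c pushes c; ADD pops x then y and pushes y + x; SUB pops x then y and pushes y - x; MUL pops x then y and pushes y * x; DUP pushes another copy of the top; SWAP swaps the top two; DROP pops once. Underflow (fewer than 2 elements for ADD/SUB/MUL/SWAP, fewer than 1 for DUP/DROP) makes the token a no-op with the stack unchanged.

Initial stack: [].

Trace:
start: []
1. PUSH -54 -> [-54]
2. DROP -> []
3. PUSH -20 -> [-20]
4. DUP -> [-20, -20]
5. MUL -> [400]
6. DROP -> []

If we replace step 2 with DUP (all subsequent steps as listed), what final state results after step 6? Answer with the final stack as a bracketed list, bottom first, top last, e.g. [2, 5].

[-54, -54]

(re-executing from step 2 with the substitution; state before step 2: [-54])
2. DUP -> [-54, -54]
3. PUSH -20 -> [-54, -54, -20]
4. DUP -> [-54, -54, -20, -20]
5. MUL -> [-54, -54, 400]
6. DROP -> [-54, -54]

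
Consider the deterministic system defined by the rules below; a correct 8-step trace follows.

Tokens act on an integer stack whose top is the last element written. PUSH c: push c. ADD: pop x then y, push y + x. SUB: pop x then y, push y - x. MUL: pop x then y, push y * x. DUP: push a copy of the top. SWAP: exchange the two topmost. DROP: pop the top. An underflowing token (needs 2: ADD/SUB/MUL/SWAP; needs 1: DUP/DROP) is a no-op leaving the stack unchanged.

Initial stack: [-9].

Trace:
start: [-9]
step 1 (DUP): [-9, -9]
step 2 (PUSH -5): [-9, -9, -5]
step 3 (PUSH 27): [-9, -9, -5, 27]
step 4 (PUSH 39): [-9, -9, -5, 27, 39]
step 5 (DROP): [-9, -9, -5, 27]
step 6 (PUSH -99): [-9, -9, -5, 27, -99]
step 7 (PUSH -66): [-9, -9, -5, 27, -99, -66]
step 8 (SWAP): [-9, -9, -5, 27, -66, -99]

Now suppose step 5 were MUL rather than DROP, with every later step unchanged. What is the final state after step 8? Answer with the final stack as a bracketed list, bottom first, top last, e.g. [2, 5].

(re-executing from step 5 with the substitution; state before step 5: [-9, -9, -5, 27, 39])
step 5 (MUL): [-9, -9, -5, 1053]
step 6 (PUSH -99): [-9, -9, -5, 1053, -99]
step 7 (PUSH -66): [-9, -9, -5, 1053, -99, -66]
step 8 (SWAP): [-9, -9, -5, 1053, -66, -99]

[-9, -9, -5, 1053, -66, -99]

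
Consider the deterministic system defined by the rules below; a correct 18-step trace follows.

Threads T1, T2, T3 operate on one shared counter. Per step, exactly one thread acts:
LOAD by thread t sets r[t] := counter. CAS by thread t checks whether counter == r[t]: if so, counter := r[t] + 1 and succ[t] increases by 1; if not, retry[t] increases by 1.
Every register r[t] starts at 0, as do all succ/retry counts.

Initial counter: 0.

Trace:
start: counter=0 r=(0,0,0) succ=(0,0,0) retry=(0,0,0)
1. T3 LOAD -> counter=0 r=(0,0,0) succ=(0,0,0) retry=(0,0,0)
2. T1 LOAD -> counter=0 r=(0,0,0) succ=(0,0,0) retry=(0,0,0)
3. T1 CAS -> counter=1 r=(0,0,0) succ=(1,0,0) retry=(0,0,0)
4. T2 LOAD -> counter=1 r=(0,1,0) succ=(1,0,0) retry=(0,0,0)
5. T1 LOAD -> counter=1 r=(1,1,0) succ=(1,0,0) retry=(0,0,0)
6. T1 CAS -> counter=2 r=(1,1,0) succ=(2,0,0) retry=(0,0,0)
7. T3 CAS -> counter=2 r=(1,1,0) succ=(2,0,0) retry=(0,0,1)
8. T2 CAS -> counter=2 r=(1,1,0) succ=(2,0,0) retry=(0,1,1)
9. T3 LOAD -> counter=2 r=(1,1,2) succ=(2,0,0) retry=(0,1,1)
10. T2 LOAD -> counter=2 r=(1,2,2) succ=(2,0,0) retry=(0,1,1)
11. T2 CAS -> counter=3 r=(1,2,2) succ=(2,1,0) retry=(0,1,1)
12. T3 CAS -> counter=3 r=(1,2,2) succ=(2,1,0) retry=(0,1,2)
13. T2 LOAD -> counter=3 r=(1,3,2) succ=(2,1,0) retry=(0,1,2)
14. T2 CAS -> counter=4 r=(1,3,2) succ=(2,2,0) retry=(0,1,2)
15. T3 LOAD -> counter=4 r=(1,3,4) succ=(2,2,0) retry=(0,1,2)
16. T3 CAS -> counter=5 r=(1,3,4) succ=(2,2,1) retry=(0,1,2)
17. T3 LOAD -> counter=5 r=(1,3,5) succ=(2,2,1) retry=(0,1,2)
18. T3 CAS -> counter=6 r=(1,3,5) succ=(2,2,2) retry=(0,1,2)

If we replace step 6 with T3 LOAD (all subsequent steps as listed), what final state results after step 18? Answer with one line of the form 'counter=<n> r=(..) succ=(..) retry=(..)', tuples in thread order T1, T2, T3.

counter=6 r=(1,3,5) succ=(1,2,3) retry=(0,1,1)

(re-executing from step 6 with the substitution; state before step 6: counter=1 r=(1,1,0) succ=(1,0,0) retry=(0,0,0))
6. T3 LOAD -> counter=1 r=(1,1,1) succ=(1,0,0) retry=(0,0,0)
7. T3 CAS -> counter=2 r=(1,1,1) succ=(1,0,1) retry=(0,0,0)
8. T2 CAS -> counter=2 r=(1,1,1) succ=(1,0,1) retry=(0,1,0)
9. T3 LOAD -> counter=2 r=(1,1,2) succ=(1,0,1) retry=(0,1,0)
10. T2 LOAD -> counter=2 r=(1,2,2) succ=(1,0,1) retry=(0,1,0)
11. T2 CAS -> counter=3 r=(1,2,2) succ=(1,1,1) retry=(0,1,0)
12. T3 CAS -> counter=3 r=(1,2,2) succ=(1,1,1) retry=(0,1,1)
13. T2 LOAD -> counter=3 r=(1,3,2) succ=(1,1,1) retry=(0,1,1)
14. T2 CAS -> counter=4 r=(1,3,2) succ=(1,2,1) retry=(0,1,1)
15. T3 LOAD -> counter=4 r=(1,3,4) succ=(1,2,1) retry=(0,1,1)
16. T3 CAS -> counter=5 r=(1,3,4) succ=(1,2,2) retry=(0,1,1)
17. T3 LOAD -> counter=5 r=(1,3,5) succ=(1,2,2) retry=(0,1,1)
18. T3 CAS -> counter=6 r=(1,3,5) succ=(1,2,3) retry=(0,1,1)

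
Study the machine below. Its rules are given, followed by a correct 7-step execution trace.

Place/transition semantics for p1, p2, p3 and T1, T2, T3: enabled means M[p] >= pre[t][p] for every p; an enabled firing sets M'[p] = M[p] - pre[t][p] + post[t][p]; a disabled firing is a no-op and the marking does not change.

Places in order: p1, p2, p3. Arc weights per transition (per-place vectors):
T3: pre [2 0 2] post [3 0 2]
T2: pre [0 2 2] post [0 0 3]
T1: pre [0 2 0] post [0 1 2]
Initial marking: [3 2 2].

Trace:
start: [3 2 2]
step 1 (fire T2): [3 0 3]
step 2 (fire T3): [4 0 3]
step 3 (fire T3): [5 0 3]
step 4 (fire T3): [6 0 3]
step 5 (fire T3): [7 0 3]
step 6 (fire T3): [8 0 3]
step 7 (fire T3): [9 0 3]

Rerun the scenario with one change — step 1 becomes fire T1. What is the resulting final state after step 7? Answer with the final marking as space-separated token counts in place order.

9 1 4

(re-executing from step 1 with the substitution; state before step 1: [3 2 2])
step 1 (fire T1): [3 1 4]
step 2 (fire T3): [4 1 4]
step 3 (fire T3): [5 1 4]
step 4 (fire T3): [6 1 4]
step 5 (fire T3): [7 1 4]
step 6 (fire T3): [8 1 4]
step 7 (fire T3): [9 1 4]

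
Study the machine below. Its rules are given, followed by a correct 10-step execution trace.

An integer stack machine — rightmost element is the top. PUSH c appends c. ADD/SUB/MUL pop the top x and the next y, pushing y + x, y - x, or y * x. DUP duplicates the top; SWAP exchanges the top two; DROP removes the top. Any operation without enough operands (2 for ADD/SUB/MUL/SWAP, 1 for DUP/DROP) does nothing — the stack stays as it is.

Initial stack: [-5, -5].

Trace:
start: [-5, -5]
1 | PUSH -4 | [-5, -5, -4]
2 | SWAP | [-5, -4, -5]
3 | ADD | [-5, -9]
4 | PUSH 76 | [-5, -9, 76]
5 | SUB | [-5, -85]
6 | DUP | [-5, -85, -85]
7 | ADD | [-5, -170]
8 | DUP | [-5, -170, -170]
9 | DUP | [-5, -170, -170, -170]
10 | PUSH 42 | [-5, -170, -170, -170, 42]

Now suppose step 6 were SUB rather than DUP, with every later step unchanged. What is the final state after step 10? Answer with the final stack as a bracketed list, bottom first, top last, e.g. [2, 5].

(re-executing from step 6 with the substitution; state before step 6: [-5, -85])
6 | SUB | [80]
7 | ADD | [80]
8 | DUP | [80, 80]
9 | DUP | [80, 80, 80]
10 | PUSH 42 | [80, 80, 80, 42]

[80, 80, 80, 42]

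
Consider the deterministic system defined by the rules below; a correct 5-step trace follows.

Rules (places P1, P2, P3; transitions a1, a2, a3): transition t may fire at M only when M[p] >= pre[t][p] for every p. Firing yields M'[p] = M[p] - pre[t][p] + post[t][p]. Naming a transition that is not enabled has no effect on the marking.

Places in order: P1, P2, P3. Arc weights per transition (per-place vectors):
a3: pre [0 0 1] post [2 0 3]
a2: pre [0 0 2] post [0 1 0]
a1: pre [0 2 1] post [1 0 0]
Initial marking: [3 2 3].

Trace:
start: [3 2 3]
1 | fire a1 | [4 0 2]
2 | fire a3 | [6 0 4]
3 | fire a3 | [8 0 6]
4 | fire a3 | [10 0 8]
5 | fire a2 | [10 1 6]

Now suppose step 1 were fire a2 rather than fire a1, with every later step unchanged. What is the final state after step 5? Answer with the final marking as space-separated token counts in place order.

(re-executing from step 1 with the substitution; state before step 1: [3 2 3])
1 | fire a2 | [3 3 1]
2 | fire a3 | [5 3 3]
3 | fire a3 | [7 3 5]
4 | fire a3 | [9 3 7]
5 | fire a2 | [9 4 5]

9 4 5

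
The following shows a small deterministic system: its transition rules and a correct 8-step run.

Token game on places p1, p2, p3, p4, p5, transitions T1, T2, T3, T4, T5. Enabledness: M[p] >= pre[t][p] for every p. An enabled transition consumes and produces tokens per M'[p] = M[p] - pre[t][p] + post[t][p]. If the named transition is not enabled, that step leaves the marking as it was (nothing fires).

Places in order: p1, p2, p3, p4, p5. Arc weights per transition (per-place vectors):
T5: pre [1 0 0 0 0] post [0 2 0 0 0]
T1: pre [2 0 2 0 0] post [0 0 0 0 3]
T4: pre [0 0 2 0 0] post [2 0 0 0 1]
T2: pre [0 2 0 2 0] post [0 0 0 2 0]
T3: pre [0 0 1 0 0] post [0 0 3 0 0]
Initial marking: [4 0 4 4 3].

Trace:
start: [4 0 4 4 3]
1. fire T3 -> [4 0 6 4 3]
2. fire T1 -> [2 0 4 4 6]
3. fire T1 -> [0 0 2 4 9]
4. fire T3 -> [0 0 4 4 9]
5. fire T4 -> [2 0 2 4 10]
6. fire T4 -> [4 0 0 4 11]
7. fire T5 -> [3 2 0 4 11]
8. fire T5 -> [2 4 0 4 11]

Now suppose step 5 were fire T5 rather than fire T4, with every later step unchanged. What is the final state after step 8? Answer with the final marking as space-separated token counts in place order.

(re-executing from step 5 with the substitution; state before step 5: [0 0 4 4 9])
5. fire T5 -> [0 0 4 4 9]
6. fire T4 -> [2 0 2 4 10]
7. fire T5 -> [1 2 2 4 10]
8. fire T5 -> [0 4 2 4 10]

0 4 2 4 10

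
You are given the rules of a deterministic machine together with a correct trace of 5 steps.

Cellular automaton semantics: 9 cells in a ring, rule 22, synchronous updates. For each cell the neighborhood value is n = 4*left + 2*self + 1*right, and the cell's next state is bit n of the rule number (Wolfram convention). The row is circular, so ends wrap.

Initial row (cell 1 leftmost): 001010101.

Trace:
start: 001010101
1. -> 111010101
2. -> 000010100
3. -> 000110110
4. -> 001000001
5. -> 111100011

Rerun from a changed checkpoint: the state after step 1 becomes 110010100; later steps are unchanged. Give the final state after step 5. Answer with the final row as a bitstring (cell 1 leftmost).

state after step 1 := 110010100
2. -> 001110111
3. -> 110000000
4. -> 001000001
5. -> 111100011

111100011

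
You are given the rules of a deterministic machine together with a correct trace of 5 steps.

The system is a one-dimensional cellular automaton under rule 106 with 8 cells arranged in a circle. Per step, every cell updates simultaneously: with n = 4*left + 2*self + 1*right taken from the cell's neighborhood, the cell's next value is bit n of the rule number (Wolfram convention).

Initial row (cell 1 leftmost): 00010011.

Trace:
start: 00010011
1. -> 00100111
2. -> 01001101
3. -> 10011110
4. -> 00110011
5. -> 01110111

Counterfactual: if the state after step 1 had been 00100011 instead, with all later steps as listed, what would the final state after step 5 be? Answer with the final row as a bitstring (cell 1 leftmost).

10110000

state after step 1 := 00100011
2. -> 01000111
3. -> 10001101
4. -> 10011111
5. -> 10110000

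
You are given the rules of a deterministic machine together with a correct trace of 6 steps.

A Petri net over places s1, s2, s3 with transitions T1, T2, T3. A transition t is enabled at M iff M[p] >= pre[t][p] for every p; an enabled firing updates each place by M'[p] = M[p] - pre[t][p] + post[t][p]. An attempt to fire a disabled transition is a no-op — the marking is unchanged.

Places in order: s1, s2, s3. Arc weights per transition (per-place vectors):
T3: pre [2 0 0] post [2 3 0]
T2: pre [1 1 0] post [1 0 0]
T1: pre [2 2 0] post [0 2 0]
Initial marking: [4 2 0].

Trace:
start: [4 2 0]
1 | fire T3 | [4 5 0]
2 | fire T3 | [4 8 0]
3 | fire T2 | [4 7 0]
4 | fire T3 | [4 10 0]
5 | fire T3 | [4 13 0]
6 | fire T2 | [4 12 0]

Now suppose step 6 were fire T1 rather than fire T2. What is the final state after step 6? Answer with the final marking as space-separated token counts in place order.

(re-executing from step 6 with the substitution; state before step 6: [4 13 0])
6 | fire T1 | [2 13 0]

2 13 0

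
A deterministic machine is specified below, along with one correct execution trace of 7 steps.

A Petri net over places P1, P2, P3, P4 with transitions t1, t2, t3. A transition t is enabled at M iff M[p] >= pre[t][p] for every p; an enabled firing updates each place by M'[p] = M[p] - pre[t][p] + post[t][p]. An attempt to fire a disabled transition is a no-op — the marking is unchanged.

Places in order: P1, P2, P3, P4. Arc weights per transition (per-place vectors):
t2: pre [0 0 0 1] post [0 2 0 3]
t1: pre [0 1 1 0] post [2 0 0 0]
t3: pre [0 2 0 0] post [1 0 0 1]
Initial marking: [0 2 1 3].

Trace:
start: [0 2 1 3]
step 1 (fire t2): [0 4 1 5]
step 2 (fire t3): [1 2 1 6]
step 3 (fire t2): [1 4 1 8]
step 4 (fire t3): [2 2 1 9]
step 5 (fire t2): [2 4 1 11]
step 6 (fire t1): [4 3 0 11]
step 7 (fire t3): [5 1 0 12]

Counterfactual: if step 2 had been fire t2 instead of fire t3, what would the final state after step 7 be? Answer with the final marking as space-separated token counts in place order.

4 5 0 13

(re-executing from step 2 with the substitution; state before step 2: [0 4 1 5])
step 2 (fire t2): [0 6 1 7]
step 3 (fire t2): [0 8 1 9]
step 4 (fire t3): [1 6 1 10]
step 5 (fire t2): [1 8 1 12]
step 6 (fire t1): [3 7 0 12]
step 7 (fire t3): [4 5 0 13]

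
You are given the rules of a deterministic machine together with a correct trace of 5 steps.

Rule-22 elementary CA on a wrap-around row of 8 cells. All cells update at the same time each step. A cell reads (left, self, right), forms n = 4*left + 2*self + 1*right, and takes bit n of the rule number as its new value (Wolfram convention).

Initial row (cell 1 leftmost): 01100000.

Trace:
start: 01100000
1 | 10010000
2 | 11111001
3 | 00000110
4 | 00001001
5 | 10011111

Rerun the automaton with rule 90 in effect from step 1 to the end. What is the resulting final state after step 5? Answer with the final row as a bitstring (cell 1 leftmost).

(re-executing steps 1..5 under rule 90; state before step 1: 01100000)
1 | 11110000
2 | 10011001
3 | 11111111
4 | 00000000
5 | 00000000

00000000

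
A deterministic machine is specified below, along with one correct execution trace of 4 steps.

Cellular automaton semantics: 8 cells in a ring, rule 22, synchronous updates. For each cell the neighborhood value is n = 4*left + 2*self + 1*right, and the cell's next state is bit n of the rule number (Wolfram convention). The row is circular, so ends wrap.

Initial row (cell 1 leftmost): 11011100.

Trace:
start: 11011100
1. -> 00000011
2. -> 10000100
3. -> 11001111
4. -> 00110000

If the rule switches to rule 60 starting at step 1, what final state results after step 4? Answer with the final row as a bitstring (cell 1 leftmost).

00010001

(re-executing steps 1..4 under rule 60; state before step 1: 11011100)
1. -> 10110010
2. -> 11101011
3. -> 00011110
4. -> 00010001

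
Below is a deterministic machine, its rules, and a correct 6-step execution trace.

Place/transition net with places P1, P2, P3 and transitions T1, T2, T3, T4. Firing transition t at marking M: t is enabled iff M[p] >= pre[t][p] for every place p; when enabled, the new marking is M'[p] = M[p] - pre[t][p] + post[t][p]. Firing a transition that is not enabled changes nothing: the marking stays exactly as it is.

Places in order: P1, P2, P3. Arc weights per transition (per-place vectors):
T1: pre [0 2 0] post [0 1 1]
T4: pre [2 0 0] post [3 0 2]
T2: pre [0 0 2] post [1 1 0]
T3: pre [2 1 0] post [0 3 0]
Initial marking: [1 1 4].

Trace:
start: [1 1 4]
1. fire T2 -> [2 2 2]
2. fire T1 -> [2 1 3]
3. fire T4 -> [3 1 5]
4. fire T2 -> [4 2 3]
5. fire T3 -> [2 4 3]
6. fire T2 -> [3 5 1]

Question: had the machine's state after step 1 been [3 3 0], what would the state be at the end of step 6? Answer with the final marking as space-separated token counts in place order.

3 5 1

state after step 1 := [3 3 0]
2. fire T1 -> [3 2 1]
3. fire T4 -> [4 2 3]
4. fire T2 -> [5 3 1]
5. fire T3 -> [3 5 1]
6. fire T2 -> [3 5 1]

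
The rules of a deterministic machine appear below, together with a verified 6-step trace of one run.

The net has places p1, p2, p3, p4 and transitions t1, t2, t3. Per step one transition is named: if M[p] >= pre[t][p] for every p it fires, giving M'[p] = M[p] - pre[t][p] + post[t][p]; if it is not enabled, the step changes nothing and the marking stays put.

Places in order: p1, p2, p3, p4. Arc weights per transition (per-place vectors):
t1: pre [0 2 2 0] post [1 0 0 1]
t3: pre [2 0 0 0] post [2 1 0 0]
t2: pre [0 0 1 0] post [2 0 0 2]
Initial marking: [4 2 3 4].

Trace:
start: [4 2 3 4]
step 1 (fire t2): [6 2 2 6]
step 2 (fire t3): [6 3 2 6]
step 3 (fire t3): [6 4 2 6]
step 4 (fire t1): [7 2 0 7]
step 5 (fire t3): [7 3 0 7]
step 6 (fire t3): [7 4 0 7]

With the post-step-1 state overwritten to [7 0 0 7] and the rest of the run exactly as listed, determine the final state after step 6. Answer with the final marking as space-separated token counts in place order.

state after step 1 := [7 0 0 7]
step 2 (fire t3): [7 1 0 7]
step 3 (fire t3): [7 2 0 7]
step 4 (fire t1): [7 2 0 7]
step 5 (fire t3): [7 3 0 7]
step 6 (fire t3): [7 4 0 7]

7 4 0 7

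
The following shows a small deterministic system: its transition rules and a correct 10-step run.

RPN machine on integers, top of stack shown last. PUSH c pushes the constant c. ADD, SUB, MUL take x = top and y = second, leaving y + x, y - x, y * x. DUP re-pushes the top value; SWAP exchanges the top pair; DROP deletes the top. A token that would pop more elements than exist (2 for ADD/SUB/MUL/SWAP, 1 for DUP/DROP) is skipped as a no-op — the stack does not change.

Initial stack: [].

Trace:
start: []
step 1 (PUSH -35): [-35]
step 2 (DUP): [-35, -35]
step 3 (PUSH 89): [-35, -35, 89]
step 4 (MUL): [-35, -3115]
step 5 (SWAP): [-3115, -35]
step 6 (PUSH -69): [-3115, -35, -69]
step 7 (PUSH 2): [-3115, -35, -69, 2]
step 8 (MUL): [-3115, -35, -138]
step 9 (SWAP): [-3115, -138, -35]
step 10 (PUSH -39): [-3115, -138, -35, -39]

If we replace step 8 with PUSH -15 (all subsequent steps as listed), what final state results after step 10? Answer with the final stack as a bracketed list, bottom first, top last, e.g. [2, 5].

(re-executing from step 8 with the substitution; state before step 8: [-3115, -35, -69, 2])
step 8 (PUSH -15): [-3115, -35, -69, 2, -15]
step 9 (SWAP): [-3115, -35, -69, -15, 2]
step 10 (PUSH -39): [-3115, -35, -69, -15, 2, -39]

[-3115, -35, -69, -15, 2, -39]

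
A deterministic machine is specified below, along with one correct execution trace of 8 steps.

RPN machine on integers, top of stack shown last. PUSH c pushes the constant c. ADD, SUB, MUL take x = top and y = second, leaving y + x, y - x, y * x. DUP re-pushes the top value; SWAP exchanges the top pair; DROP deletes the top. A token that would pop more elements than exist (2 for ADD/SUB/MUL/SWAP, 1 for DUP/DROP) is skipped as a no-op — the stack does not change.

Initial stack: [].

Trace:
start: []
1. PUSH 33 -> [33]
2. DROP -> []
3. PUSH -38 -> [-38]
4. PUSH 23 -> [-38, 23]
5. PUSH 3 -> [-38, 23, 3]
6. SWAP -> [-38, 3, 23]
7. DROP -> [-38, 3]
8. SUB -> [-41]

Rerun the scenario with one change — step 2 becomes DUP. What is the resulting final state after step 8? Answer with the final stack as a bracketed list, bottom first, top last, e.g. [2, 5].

[33, 33, -41]

(re-executing from step 2 with the substitution; state before step 2: [33])
2. DUP -> [33, 33]
3. PUSH -38 -> [33, 33, -38]
4. PUSH 23 -> [33, 33, -38, 23]
5. PUSH 3 -> [33, 33, -38, 23, 3]
6. SWAP -> [33, 33, -38, 3, 23]
7. DROP -> [33, 33, -38, 3]
8. SUB -> [33, 33, -41]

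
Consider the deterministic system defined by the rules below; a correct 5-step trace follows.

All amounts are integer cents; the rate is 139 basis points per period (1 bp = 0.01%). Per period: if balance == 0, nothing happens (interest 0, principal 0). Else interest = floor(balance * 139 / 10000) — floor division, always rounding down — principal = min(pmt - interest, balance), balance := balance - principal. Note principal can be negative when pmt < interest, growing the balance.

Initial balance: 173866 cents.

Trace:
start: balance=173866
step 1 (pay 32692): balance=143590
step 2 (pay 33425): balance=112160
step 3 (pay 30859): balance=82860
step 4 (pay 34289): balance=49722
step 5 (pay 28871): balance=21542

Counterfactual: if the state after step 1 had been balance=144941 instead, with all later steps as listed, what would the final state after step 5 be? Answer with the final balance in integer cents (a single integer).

22970

state after step 1 := balance=144941
step 2 (pay 33425): balance=113530
step 3 (pay 30859): balance=84249
step 4 (pay 34289): balance=51131
step 5 (pay 28871): balance=22970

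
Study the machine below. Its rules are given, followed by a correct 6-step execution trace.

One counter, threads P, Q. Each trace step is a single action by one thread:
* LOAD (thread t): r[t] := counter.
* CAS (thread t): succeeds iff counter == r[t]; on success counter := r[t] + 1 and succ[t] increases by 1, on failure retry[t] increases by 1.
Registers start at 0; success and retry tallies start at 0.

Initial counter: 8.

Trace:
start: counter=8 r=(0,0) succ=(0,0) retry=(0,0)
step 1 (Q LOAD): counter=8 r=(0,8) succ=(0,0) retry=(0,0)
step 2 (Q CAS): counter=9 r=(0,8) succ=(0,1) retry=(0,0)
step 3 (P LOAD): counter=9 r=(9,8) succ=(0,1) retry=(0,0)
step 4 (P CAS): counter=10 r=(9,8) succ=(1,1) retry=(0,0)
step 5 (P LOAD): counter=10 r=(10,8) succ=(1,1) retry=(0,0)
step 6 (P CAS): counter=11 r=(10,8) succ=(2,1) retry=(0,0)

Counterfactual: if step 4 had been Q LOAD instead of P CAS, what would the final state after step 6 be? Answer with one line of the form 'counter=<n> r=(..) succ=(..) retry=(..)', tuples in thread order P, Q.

(re-executing from step 4 with the substitution; state before step 4: counter=9 r=(9,8) succ=(0,1) retry=(0,0))
step 4 (Q LOAD): counter=9 r=(9,9) succ=(0,1) retry=(0,0)
step 5 (P LOAD): counter=9 r=(9,9) succ=(0,1) retry=(0,0)
step 6 (P CAS): counter=10 r=(9,9) succ=(1,1) retry=(0,0)

counter=10 r=(9,9) succ=(1,1) retry=(0,0)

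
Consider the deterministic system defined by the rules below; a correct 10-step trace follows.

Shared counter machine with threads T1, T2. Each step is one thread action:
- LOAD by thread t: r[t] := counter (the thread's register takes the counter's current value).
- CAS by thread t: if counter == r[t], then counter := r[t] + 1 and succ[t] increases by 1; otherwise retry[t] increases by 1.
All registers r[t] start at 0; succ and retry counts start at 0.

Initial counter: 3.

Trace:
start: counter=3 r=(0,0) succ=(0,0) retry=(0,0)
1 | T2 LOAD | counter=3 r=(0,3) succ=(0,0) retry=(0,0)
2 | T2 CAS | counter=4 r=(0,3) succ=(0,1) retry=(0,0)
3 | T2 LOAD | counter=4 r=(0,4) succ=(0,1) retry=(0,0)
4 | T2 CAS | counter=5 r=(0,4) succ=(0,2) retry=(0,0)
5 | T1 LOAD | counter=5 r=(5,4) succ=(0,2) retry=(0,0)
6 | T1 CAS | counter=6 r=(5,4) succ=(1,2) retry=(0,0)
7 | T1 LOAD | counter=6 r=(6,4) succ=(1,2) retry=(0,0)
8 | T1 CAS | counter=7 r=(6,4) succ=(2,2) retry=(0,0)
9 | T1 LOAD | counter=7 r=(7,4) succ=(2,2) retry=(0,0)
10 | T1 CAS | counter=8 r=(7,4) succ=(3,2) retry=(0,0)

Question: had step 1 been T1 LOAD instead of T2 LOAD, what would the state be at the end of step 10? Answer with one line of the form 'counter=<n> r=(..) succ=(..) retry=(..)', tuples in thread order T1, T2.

counter=7 r=(6,3) succ=(3,1) retry=(0,1)

(re-executing from step 1 with the substitution; state before step 1: counter=3 r=(0,0) succ=(0,0) retry=(0,0))
1 | T1 LOAD | counter=3 r=(3,0) succ=(0,0) retry=(0,0)
2 | T2 CAS | counter=3 r=(3,0) succ=(0,0) retry=(0,1)
3 | T2 LOAD | counter=3 r=(3,3) succ=(0,0) retry=(0,1)
4 | T2 CAS | counter=4 r=(3,3) succ=(0,1) retry=(0,1)
5 | T1 LOAD | counter=4 r=(4,3) succ=(0,1) retry=(0,1)
6 | T1 CAS | counter=5 r=(4,3) succ=(1,1) retry=(0,1)
7 | T1 LOAD | counter=5 r=(5,3) succ=(1,1) retry=(0,1)
8 | T1 CAS | counter=6 r=(5,3) succ=(2,1) retry=(0,1)
9 | T1 LOAD | counter=6 r=(6,3) succ=(2,1) retry=(0,1)
10 | T1 CAS | counter=7 r=(6,3) succ=(3,1) retry=(0,1)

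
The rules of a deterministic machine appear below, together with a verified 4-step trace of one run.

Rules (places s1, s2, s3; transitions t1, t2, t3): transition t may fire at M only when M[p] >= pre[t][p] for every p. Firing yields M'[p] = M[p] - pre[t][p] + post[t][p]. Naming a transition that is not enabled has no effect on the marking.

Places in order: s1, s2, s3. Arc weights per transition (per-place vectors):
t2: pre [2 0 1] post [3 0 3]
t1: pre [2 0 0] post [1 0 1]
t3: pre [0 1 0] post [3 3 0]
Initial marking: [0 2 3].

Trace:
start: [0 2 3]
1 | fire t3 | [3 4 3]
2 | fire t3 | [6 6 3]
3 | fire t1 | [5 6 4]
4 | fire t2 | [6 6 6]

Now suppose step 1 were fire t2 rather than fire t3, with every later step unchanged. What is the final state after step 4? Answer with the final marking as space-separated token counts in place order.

3 4 6

(re-executing from step 1 with the substitution; state before step 1: [0 2 3])
1 | fire t2 | [0 2 3]
2 | fire t3 | [3 4 3]
3 | fire t1 | [2 4 4]
4 | fire t2 | [3 4 6]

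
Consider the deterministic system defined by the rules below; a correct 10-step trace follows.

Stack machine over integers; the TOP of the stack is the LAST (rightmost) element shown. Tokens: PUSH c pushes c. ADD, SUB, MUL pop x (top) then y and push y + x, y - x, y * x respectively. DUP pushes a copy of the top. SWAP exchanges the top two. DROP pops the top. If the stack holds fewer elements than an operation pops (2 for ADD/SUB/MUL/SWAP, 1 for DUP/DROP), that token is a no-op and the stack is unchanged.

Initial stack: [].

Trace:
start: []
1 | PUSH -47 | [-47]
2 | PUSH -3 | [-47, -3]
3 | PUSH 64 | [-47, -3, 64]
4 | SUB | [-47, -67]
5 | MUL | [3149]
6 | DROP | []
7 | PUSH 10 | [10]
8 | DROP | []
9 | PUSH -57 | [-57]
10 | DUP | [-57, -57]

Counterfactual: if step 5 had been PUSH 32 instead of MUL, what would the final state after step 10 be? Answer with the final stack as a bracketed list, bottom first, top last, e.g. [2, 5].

(re-executing from step 5 with the substitution; state before step 5: [-47, -67])
5 | PUSH 32 | [-47, -67, 32]
6 | DROP | [-47, -67]
7 | PUSH 10 | [-47, -67, 10]
8 | DROP | [-47, -67]
9 | PUSH -57 | [-47, -67, -57]
10 | DUP | [-47, -67, -57, -57]

[-47, -67, -57, -57]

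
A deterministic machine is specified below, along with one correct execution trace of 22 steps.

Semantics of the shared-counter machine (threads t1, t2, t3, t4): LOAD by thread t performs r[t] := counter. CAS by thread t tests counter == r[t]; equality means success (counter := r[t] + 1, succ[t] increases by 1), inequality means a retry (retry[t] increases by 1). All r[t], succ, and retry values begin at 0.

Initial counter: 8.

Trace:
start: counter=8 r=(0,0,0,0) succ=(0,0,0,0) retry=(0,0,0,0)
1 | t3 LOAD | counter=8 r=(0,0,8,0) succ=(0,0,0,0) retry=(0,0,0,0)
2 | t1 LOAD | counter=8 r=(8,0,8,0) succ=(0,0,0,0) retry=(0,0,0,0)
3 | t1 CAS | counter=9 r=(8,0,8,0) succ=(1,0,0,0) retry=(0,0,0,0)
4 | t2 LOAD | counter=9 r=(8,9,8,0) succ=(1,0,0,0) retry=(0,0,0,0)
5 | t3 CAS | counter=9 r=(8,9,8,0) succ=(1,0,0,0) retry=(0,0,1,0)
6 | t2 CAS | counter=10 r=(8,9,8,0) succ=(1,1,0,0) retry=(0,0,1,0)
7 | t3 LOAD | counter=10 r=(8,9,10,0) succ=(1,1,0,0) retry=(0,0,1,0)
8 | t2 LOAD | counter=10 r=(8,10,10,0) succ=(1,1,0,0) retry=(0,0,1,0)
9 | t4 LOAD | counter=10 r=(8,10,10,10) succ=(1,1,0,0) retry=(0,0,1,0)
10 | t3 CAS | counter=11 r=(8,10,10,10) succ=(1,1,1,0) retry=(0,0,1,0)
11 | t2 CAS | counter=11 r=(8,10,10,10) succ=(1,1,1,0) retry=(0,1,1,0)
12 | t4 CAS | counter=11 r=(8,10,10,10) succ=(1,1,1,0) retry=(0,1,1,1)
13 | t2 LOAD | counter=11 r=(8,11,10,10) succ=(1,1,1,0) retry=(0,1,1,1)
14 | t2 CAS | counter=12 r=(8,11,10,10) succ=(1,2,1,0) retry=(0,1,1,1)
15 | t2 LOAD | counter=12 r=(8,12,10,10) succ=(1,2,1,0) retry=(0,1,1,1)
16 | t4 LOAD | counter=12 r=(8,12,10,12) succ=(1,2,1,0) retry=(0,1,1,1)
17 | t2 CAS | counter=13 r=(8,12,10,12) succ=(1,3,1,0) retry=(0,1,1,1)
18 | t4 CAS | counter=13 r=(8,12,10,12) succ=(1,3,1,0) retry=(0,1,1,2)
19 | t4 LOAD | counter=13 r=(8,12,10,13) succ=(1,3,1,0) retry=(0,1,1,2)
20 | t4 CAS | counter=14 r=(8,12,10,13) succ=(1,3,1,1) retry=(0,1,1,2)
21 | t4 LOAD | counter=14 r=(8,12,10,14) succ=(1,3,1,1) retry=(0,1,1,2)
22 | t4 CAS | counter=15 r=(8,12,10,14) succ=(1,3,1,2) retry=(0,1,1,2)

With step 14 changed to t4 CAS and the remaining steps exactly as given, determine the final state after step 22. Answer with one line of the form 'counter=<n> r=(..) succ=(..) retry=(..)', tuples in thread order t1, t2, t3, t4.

counter=14 r=(8,11,10,13) succ=(1,2,1,2) retry=(0,1,1,3)

(re-executing from step 14 with the substitution; state before step 14: counter=11 r=(8,11,10,10) succ=(1,1,1,0) retry=(0,1,1,1))
14 | t4 CAS | counter=11 r=(8,11,10,10) succ=(1,1,1,0) retry=(0,1,1,2)
15 | t2 LOAD | counter=11 r=(8,11,10,10) succ=(1,1,1,0) retry=(0,1,1,2)
16 | t4 LOAD | counter=11 r=(8,11,10,11) succ=(1,1,1,0) retry=(0,1,1,2)
17 | t2 CAS | counter=12 r=(8,11,10,11) succ=(1,2,1,0) retry=(0,1,1,2)
18 | t4 CAS | counter=12 r=(8,11,10,11) succ=(1,2,1,0) retry=(0,1,1,3)
19 | t4 LOAD | counter=12 r=(8,11,10,12) succ=(1,2,1,0) retry=(0,1,1,3)
20 | t4 CAS | counter=13 r=(8,11,10,12) succ=(1,2,1,1) retry=(0,1,1,3)
21 | t4 LOAD | counter=13 r=(8,11,10,13) succ=(1,2,1,1) retry=(0,1,1,3)
22 | t4 CAS | counter=14 r=(8,11,10,13) succ=(1,2,1,2) retry=(0,1,1,3)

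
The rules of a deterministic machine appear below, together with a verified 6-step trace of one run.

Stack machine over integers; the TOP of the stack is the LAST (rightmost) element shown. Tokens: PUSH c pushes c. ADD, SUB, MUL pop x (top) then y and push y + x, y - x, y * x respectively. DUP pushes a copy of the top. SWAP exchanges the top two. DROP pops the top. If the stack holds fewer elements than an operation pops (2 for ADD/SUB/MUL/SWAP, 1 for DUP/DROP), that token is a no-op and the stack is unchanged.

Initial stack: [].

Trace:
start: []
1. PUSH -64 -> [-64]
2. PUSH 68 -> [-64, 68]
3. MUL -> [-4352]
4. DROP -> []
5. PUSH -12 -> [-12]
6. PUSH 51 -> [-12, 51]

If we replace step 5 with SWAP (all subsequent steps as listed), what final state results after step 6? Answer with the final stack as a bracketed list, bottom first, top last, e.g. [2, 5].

[51]

(re-executing from step 5 with the substitution; state before step 5: [])
5. SWAP -> []
6. PUSH 51 -> [51]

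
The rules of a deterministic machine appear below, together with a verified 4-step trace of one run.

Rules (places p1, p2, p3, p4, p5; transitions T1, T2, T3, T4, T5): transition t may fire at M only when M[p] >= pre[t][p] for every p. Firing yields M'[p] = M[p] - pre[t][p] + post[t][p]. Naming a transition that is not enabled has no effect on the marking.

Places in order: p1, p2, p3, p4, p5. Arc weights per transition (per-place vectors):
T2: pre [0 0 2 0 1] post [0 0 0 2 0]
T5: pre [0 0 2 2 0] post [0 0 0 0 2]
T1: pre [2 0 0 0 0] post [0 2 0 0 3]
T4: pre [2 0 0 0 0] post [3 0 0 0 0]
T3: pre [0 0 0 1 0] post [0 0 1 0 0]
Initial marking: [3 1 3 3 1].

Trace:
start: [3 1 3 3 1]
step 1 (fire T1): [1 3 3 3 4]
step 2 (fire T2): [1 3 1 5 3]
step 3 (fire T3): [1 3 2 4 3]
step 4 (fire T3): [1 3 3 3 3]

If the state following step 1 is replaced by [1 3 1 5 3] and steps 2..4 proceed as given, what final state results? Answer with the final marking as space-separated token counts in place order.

1 3 3 3 3

state after step 1 := [1 3 1 5 3]
step 2 (fire T2): [1 3 1 5 3]
step 3 (fire T3): [1 3 2 4 3]
step 4 (fire T3): [1 3 3 3 3]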